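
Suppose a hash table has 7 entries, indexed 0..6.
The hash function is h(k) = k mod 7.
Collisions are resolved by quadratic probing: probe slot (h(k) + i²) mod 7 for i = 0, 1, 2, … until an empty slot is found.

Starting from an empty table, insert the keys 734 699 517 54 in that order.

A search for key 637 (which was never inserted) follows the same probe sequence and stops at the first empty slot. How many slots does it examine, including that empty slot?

734: h=6 → slot 6
699: h=6, probe 6,0 → slot 0
517: h=6, probe 6,0,3 → slot 3
54: h=5 → slot 5
Table: [699, -, -, 517, -, 54, 734]
Lookup 637: h=0, probe 0,1 → slot 1 empty, not found.

2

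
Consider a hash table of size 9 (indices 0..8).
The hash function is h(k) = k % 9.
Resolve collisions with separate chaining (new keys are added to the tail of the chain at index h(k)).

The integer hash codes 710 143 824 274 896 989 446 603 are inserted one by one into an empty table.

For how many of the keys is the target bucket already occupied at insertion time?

4

Insert 710: h=8, bucket 8 empty -> new chain.
Insert 143: h=8, bucket 8 nonempty -> append to chain.
Insert 824: h=5, bucket 5 empty -> new chain.
Insert 274: h=4, bucket 4 empty -> new chain.
Insert 896: h=5, bucket 5 nonempty -> append to chain.
Insert 989: h=8, bucket 8 nonempty -> append to chain.
Insert 446: h=5, bucket 5 nonempty -> append to chain.
Insert 603: h=0, bucket 0 empty -> new chain.
Final buckets:
0: 603
1: -
2: -
3: -
4: 274
5: 824 -> 896 -> 446
6: -
7: -
8: 710 -> 143 -> 989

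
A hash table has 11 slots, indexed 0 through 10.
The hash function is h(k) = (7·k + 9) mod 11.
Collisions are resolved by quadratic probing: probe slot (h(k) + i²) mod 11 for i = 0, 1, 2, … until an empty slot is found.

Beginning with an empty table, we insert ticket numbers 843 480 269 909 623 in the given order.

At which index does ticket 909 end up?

843: h=3 => slot 3
480: h=3, probe 3,4 => slot 4
269: h=0 => slot 0
909: h=3, probe 3,4,7 => slot 7
623: h=3, probe 3,4,7,1 => slot 1
Table: [269, 623, _, 843, 480, _, _, 909, _, _, _]

7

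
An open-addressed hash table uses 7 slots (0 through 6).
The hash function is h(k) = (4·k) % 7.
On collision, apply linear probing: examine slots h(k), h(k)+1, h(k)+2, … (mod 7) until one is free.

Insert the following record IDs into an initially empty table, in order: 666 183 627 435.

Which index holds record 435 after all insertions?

Insert 666: h=4, slot 4 empty → index 4.
Insert 183: h=4, slot 4 occupied → index 5.
Insert 627: h=2, slot 2 empty → index 2.
Insert 435: h=4, slots 4,5 occupied → index 6.
Table: [-, -, 627, -, 666, 183, 435]

6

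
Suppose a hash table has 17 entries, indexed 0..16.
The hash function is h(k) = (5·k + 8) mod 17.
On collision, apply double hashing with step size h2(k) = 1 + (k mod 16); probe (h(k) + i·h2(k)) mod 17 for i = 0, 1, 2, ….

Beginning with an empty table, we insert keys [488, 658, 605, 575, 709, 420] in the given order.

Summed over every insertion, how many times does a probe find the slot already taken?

3

488: h=0 => slot 0
658: h=0, h2=3, probe 0,3 => slot 3
605: h=7 => slot 7
575: h=10 => slot 10
709: h=0, h2=6, probe 0,6 => slot 6
420: h=0, h2=5, probe 0,5 => slot 5
Table: [488, ., ., 658, ., 420, 709, 605, ., ., 575, ., ., ., ., ., .]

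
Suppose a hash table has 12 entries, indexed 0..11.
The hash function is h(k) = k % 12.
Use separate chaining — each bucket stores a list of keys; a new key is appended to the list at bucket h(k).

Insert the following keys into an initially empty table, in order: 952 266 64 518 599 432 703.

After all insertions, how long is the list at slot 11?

952 → bucket 4
266 → bucket 2
64 → bucket 4 (collision)
518 → bucket 2 (collision)
599 → bucket 11
432 → bucket 0
703 → bucket 7
Final buckets:
0: 432
1: -
2: 266 -> 518
3: -
4: 952 -> 64
5: -
6: -
7: 703
8: -
9: -
10: -
11: 599

1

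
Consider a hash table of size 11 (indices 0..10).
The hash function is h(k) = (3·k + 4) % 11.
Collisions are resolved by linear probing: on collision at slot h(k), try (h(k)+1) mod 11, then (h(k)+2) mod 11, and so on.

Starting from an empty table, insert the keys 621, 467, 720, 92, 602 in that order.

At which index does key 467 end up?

9

621 hashes to 8; slot 8 is free => place at 8.
467 hashes to 8; 8 taken => place at 9.
720 hashes to 8; 8,9 taken => place at 10.
92 hashes to 5; slot 5 is free => place at 5.
602 hashes to 6; slot 6 is free => place at 6.
Table: [∅, ∅, ∅, ∅, ∅, 92, 602, ∅, 621, 467, 720]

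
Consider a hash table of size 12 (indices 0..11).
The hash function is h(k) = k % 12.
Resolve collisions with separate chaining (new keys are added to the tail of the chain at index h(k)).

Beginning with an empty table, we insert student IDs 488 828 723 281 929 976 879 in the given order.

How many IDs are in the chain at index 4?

488 -> bucket 8
828 -> bucket 0
723 -> bucket 3
281 -> bucket 5
929 -> bucket 5 (collision)
976 -> bucket 4
879 -> bucket 3 (collision)
Final buckets:
0: 828
1: _
2: _
3: 723 -> 879
4: 976
5: 281 -> 929
6: _
7: _
8: 488
9: _
10: _
11: _

1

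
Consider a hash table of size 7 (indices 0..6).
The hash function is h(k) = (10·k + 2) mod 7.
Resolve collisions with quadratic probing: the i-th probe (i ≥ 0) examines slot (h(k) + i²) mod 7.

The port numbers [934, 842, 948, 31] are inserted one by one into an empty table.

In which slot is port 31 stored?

6

934: h=4 -> slot 4
842: h=1 -> slot 1
948: h=4, probe 4,5 -> slot 5
31: h=4, probe 4,5,1,6 -> slot 6
Table: [., 842, ., ., 934, 948, 31]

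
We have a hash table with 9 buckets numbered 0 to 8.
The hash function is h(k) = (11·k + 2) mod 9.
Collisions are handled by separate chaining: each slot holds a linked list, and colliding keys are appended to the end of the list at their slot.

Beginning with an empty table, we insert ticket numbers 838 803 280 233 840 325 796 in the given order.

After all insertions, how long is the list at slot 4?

Insert 838: h=4, bucket 4 empty → new chain.
Insert 803: h=6, bucket 6 empty → new chain.
Insert 280: h=4, bucket 4 nonempty → append to chain.
Insert 233: h=0, bucket 0 empty → new chain.
Insert 840: h=8, bucket 8 empty → new chain.
Insert 325: h=4, bucket 4 nonempty → append to chain.
Insert 796: h=1, bucket 1 empty → new chain.
Final buckets:
0: 233
1: 796
2: -
3: -
4: 838 -> 280 -> 325
5: -
6: 803
7: -
8: 840

3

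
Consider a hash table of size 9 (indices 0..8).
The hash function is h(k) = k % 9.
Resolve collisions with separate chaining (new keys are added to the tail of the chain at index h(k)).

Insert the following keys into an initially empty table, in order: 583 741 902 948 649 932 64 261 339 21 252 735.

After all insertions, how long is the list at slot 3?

583 -> bucket 7
741 -> bucket 3
902 -> bucket 2
948 -> bucket 3 (collision)
649 -> bucket 1
932 -> bucket 5
64 -> bucket 1 (collision)
261 -> bucket 0
339 -> bucket 6
21 -> bucket 3 (collision)
252 -> bucket 0 (collision)
735 -> bucket 6 (collision)
Final buckets:
0: 261 -> 252
1: 649 -> 64
2: 902
3: 741 -> 948 -> 21
4: _
5: 932
6: 339 -> 735
7: 583
8: _

3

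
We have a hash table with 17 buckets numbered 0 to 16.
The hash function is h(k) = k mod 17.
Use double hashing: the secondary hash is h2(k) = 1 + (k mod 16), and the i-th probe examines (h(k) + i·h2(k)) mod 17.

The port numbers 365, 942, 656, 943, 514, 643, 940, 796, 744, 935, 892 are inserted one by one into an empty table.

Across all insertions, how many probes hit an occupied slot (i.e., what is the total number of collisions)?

9

365: h=8 → slot 8
942: h=7 → slot 7
656: h=10 → slot 10
943: h=8, h2=16, probe 8,7,6 → slot 6
514: h=4 → slot 4
643: h=14 → slot 14
940: h=5 → slot 5
796: h=14, h2=13, probe 14,10,6,2 → slot 2
744: h=13 → slot 13
935: h=0 → slot 0
892: h=8, h2=13, probe 8,4,0,13,9 → slot 9
Table: [935, _, 796, _, 514, 940, 943, 942, 365, 892, 656, _, _, 744, 643, _, _]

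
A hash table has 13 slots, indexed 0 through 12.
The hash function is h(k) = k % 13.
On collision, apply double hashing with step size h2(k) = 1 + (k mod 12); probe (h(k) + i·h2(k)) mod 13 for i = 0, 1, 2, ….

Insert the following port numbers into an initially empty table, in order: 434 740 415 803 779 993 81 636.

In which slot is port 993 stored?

Insert 434: h=5, slot 5 empty → index 5.
Insert 740: h=12, slot 12 empty → index 12.
Insert 415: h=12, h2=8, slot 12 occupied → index 7.
Insert 803: h=10, slot 10 empty → index 10.
Insert 779: h=12, h2=12, slot 12 occupied → index 11.
Insert 993: h=5, h2=10, slot 5 occupied → index 2.
Insert 81: h=3, slot 3 empty → index 3.
Insert 636: h=12, h2=1, slot 12 occupied → index 0.
Table: [636, _, 993, 81, _, 434, _, 415, _, _, 803, 779, 740]

2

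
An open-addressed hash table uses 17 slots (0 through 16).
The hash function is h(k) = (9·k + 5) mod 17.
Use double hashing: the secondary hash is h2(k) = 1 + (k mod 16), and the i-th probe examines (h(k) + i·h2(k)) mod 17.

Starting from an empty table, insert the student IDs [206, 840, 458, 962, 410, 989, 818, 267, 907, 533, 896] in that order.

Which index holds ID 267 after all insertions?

Insert 206: h=6, slot 6 empty → index 6.
Insert 840: h=0, slot 0 empty → index 0.
Insert 458: h=13, slot 13 empty → index 13.
Insert 962: h=10, slot 10 empty → index 10.
Insert 410: h=6, h2=11, slots 6,0 occupied → index 11.
Insert 989: h=15, slot 15 empty → index 15.
Insert 818: h=6, h2=3, slot 6 occupied → index 9.
Insert 267: h=11, h2=12, slots 11,6 occupied → index 1.
Insert 907: h=8, slot 8 empty → index 8.
Insert 533: h=8, h2=6, slot 8 occupied → index 14.
Insert 896: h=11, h2=1, slot 11 occupied → index 12.
Table: [840, 267, ., ., ., ., 206, ., 907, 818, 962, 410, 896, 458, 533, 989, .]

1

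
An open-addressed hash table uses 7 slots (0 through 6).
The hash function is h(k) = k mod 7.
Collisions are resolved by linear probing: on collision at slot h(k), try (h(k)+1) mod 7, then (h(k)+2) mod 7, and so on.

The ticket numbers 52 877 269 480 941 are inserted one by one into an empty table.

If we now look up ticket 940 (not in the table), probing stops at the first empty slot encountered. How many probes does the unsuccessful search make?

52: h=3 -> slot 3
877: h=2 -> slot 2
269: h=3, probe 3,4 -> slot 4
480: h=4, probe 4,5 -> slot 5
941: h=3, probe 3,4,5,6 -> slot 6
Table: [—, —, 877, 52, 269, 480, 941]
Lookup 940: h=2, probe 2,3,4,5,6,0 → slot 0 empty, not found.

6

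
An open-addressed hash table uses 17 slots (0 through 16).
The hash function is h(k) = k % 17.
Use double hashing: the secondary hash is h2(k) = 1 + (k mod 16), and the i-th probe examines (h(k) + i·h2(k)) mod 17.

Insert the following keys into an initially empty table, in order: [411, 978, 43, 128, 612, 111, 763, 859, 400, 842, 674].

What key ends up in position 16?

411: h=3 => slot 3
978: h=9 => slot 9
43: h=9, h2=12, probe 9,4 => slot 4
128: h=9, h2=1, probe 9,10 => slot 10
612: h=0 => slot 0
111: h=9, h2=16, probe 9,8 => slot 8
763: h=15 => slot 15
859: h=9, h2=12, probe 9,4,16 => slot 16
400: h=9, h2=1, probe 9,10,11 => slot 11
842: h=9, h2=11, probe 9,3,14 => slot 14
674: h=11, h2=3, probe 11,14,0,3,6 => slot 6
Table: [612, -, -, 411, 43, -, 674, -, 111, 978, 128, 400, -, -, 842, 763, 859]

859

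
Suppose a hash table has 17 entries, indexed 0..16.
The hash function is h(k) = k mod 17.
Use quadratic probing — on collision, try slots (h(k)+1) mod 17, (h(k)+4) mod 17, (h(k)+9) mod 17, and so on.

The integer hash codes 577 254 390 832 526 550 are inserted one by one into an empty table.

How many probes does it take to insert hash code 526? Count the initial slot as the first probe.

Insert 577: h=16, slot 16 empty → index 16.
Insert 254: h=16, slot 16 occupied → index 0.
Insert 390: h=16, slots 16,0 occupied → index 3.
Insert 832: h=16, slots 16,0,3 occupied → index 8.
Insert 526: h=16, slots 16,0,3,8 occupied → index 15.
Insert 550: h=6, slot 6 empty → index 6.
Table: [254, _, _, 390, _, _, 550, _, 832, _, _, _, _, _, _, 526, 577]

5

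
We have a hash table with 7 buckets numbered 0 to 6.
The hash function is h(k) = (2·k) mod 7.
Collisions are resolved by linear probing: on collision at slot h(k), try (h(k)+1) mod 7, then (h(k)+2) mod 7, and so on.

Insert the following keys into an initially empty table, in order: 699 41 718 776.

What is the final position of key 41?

6

Insert 699: h=5, slot 5 empty -> index 5.
Insert 41: h=5, slot 5 occupied -> index 6.
Insert 718: h=1, slot 1 empty -> index 1.
Insert 776: h=5, slots 5,6 occupied -> index 0.
Table: [776, 718, —, —, —, 699, 41]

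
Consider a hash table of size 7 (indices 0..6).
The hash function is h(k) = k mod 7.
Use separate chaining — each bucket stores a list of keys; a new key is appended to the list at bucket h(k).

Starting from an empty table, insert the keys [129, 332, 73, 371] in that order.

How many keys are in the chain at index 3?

Insert 129: h=3, bucket 3 empty -> new chain.
Insert 332: h=3, bucket 3 nonempty -> append to chain.
Insert 73: h=3, bucket 3 nonempty -> append to chain.
Insert 371: h=0, bucket 0 empty -> new chain.
Final buckets:
0: 371
1: .
2: .
3: 129 -> 332 -> 73
4: .
5: .
6: .

3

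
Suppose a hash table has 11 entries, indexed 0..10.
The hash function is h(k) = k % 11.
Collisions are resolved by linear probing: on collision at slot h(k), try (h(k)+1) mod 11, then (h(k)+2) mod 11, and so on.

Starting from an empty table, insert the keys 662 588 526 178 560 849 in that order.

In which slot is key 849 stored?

4

662 hashes to 2; slot 2 is free -> place at 2.
588 hashes to 5; slot 5 is free -> place at 5.
526 hashes to 9; slot 9 is free -> place at 9.
178 hashes to 2; 2 taken -> place at 3.
560 hashes to 10; slot 10 is free -> place at 10.
849 hashes to 2; 2,3 taken -> place at 4.
Table: [., ., 662, 178, 849, 588, ., ., ., 526, 560]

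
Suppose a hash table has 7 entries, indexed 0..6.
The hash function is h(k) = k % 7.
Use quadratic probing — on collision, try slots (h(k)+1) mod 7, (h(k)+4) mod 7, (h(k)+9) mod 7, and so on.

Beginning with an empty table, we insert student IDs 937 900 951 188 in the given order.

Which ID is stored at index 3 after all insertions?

937: h=6 → slot 6
900: h=4 → slot 4
951: h=6, probe 6,0 → slot 0
188: h=6, probe 6,0,3 → slot 3
Table: [951, _, _, 188, 900, _, 937]

188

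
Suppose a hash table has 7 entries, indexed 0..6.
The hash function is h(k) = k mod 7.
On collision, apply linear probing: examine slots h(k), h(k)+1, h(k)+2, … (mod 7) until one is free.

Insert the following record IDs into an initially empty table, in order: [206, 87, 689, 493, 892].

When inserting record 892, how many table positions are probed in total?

Insert 206: h=3, slot 3 empty → index 3.
Insert 87: h=3, slot 3 occupied → index 4.
Insert 689: h=3, slots 3,4 occupied → index 5.
Insert 493: h=3, slots 3,4,5 occupied → index 6.
Insert 892: h=3, slots 3,4,5,6 occupied → index 0.
Table: [892, —, —, 206, 87, 689, 493]

5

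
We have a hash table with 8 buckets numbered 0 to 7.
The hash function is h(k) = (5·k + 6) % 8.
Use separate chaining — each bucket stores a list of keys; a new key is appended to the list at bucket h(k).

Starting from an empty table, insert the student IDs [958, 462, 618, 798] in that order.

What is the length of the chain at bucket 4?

3

958 -> bucket 4
462 -> bucket 4 (collision)
618 -> bucket 0
798 -> bucket 4 (collision)
Final buckets:
0: 618
1: _
2: _
3: _
4: 958 -> 462 -> 798
5: _
6: _
7: _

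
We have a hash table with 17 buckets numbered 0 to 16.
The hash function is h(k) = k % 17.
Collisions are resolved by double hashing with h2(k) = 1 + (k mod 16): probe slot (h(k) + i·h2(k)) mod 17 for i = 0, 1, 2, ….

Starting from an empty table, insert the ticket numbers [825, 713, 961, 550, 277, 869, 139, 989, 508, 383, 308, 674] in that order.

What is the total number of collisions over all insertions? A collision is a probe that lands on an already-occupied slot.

5

825 hashes to 9; slot 9 is free => place at 9.
713 hashes to 16; slot 16 is free => place at 16.
961 hashes to 9, h2=2; 9 taken => place at 11.
550 hashes to 6; slot 6 is free => place at 6.
277 hashes to 5; slot 5 is free => place at 5.
869 hashes to 2; slot 2 is free => place at 2.
139 hashes to 3; slot 3 is free => place at 3.
989 hashes to 3, h2=14; 3 taken => place at 0.
508 hashes to 15; slot 15 is free => place at 15.
383 hashes to 9, h2=16; 9 taken => place at 8.
308 hashes to 2, h2=5; 2 taken => place at 7.
674 hashes to 11, h2=3; 11 taken => place at 14.
Table: [989, ., 869, 139, ., 277, 550, 308, 383, 825, ., 961, ., ., 674, 508, 713]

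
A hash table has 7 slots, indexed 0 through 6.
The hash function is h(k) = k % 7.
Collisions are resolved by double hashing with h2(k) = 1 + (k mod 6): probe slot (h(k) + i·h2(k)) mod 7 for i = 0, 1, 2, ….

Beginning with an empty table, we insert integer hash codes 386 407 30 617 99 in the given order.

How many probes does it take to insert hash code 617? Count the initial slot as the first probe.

386 hashes to 1; slot 1 is free → place at 1.
407 hashes to 1, h2=6; 1 taken → place at 0.
30 hashes to 2; slot 2 is free → place at 2.
617 hashes to 1, h2=6; 1,0 taken → place at 6.
99 hashes to 1, h2=4; 1 taken → place at 5.
Table: [407, 386, 30, -, -, 99, 617]

3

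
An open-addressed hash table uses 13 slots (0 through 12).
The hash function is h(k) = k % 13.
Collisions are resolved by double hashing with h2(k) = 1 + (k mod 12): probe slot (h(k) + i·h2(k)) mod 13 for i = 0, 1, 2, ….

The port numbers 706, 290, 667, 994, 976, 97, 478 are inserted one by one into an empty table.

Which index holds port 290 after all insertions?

7

706 hashes to 4; slot 4 is free => place at 4.
290 hashes to 4, h2=3; 4 taken => place at 7.
667 hashes to 4, h2=8; 4 taken => place at 12.
994 hashes to 6; slot 6 is free => place at 6.
976 hashes to 1; slot 1 is free => place at 1.
97 hashes to 6, h2=2; 6 taken => place at 8.
478 hashes to 10; slot 10 is free => place at 10.
Table: [-, 976, -, -, 706, -, 994, 290, 97, -, 478, -, 667]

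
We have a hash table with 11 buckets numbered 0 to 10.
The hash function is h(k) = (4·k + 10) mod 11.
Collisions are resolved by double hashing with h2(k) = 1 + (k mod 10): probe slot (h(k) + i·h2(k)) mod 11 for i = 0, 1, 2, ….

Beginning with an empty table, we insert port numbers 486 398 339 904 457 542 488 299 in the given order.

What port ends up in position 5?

398

Insert 486: h=7, slot 7 empty => index 7.
Insert 398: h=7, h2=9, slot 7 occupied => index 5.
Insert 339: h=2, slot 2 empty => index 2.
Insert 904: h=7, h2=5, slot 7 occupied => index 1.
Insert 457: h=1, h2=8, slot 1 occupied => index 9.
Insert 542: h=0, slot 0 empty => index 0.
Insert 488: h=4, slot 4 empty => index 4.
Insert 299: h=7, h2=10, slot 7 occupied => index 6.
Table: [542, 904, 339, ., 488, 398, 299, 486, ., 457, .]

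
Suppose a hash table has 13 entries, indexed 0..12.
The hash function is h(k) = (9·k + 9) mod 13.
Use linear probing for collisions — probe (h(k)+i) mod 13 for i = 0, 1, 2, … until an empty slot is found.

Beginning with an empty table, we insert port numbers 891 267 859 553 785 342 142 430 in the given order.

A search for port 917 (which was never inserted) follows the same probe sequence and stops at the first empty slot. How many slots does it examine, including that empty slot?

Insert 891: h=7, slot 7 empty => index 7.
Insert 267: h=7, slot 7 occupied => index 8.
Insert 859: h=5, slot 5 empty => index 5.
Insert 553: h=7, slots 7,8 occupied => index 9.
Insert 785: h=2, slot 2 empty => index 2.
Insert 342: h=6, slot 6 empty => index 6.
Insert 142: h=0, slot 0 empty => index 0.
Insert 430: h=5, slots 5,6,7,8,9 occupied => index 10.
Table: [142, ., 785, ., ., 859, 342, 891, 267, 553, 430, ., .]
Lookup 917: h=7, probe 7,8,9,10,11 → slot 11 empty, not found.

5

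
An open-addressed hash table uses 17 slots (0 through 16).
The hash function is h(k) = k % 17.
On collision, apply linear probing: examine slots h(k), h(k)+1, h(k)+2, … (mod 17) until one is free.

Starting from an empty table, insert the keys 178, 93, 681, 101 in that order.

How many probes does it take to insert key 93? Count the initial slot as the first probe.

2

178: h=8 => slot 8
93: h=8, probe 8,9 => slot 9
681: h=1 => slot 1
101: h=16 => slot 16
Table: [_, 681, _, _, _, _, _, _, 178, 93, _, _, _, _, _, _, 101]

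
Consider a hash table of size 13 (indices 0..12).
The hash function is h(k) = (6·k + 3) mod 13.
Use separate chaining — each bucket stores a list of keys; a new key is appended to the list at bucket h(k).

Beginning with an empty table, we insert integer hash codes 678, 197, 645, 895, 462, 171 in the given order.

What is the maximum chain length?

678 → bucket 2
197 → bucket 2 (collision)
645 → bucket 12
895 → bucket 4
462 → bucket 6
171 → bucket 2 (collision)
Final buckets:
0: ∅
1: ∅
2: 678 -> 197 -> 171
3: ∅
4: 895
5: ∅
6: 462
7: ∅
8: ∅
9: ∅
10: ∅
11: ∅
12: 645

3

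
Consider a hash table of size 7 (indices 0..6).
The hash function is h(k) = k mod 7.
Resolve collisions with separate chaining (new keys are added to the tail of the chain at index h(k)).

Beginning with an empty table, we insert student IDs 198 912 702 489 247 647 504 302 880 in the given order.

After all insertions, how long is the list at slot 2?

Insert 198: h=2, bucket 2 empty → new chain.
Insert 912: h=2, bucket 2 nonempty → append to chain.
Insert 702: h=2, bucket 2 nonempty → append to chain.
Insert 489: h=6, bucket 6 empty → new chain.
Insert 247: h=2, bucket 2 nonempty → append to chain.
Insert 647: h=3, bucket 3 empty → new chain.
Insert 504: h=0, bucket 0 empty → new chain.
Insert 302: h=1, bucket 1 empty → new chain.
Insert 880: h=5, bucket 5 empty → new chain.
Final buckets:
0: 504
1: 302
2: 198 -> 912 -> 702 -> 247
3: 647
4: -
5: 880
6: 489

4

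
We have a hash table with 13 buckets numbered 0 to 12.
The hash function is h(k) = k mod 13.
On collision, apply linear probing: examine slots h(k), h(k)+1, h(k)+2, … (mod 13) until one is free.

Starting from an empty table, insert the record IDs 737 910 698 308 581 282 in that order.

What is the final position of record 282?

Insert 737: h=9, slot 9 empty => index 9.
Insert 910: h=0, slot 0 empty => index 0.
Insert 698: h=9, slot 9 occupied => index 10.
Insert 308: h=9, slots 9,10 occupied => index 11.
Insert 581: h=9, slots 9,10,11 occupied => index 12.
Insert 282: h=9, slots 9,10,11,12,0 occupied => index 1.
Table: [910, 282, ∅, ∅, ∅, ∅, ∅, ∅, ∅, 737, 698, 308, 581]

1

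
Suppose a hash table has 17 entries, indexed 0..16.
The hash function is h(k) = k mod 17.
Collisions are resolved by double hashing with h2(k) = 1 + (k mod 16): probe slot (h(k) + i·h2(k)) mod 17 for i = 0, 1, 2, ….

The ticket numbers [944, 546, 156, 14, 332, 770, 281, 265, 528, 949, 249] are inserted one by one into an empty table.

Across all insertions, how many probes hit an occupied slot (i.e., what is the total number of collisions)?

944 hashes to 9; slot 9 is free => place at 9.
546 hashes to 2; slot 2 is free => place at 2.
156 hashes to 3; slot 3 is free => place at 3.
14 hashes to 14; slot 14 is free => place at 14.
332 hashes to 9, h2=13; 9 taken => place at 5.
770 hashes to 5, h2=3; 5 taken => place at 8.
281 hashes to 9, h2=10; 9,2 taken => place at 12.
265 hashes to 10; slot 10 is free => place at 10.
528 hashes to 1; slot 1 is free => place at 1.
949 hashes to 14, h2=6; 14,3,9 taken => place at 15.
249 hashes to 11; slot 11 is free => place at 11.
Table: [., 528, 546, 156, ., 332, ., ., 770, 944, 265, 249, 281, ., 14, 949, .]

7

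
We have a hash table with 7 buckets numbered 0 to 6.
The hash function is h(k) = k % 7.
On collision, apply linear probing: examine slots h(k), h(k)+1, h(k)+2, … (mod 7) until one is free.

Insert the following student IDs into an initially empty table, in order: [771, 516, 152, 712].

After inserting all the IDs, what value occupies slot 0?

712

Insert 771: h=1, slot 1 empty => index 1.
Insert 516: h=5, slot 5 empty => index 5.
Insert 152: h=5, slot 5 occupied => index 6.
Insert 712: h=5, slots 5,6 occupied => index 0.
Table: [712, 771, _, _, _, 516, 152]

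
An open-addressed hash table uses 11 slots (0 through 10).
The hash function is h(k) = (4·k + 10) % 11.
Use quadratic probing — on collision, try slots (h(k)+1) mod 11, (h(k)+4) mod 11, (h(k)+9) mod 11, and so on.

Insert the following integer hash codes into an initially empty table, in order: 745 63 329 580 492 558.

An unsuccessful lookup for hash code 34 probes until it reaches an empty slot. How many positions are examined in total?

745 hashes to 9; slot 9 is free => place at 9.
63 hashes to 9; 9 taken => place at 10.
329 hashes to 6; slot 6 is free => place at 6.
580 hashes to 9; 9,10 taken => place at 2.
492 hashes to 9; 9,10,2 taken => place at 7.
558 hashes to 9; 9,10,2,7 taken => place at 3.
Table: [∅, ∅, 580, 558, ∅, ∅, 329, 492, ∅, 745, 63]
Lookup 34: h=3, probe 3,4 → slot 4 empty, not found.

2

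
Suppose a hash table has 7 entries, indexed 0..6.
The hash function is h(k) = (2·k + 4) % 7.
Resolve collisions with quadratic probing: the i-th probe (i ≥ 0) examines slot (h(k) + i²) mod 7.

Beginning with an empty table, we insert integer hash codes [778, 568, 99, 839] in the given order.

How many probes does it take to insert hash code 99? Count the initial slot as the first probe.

Insert 778: h=6, slot 6 empty => index 6.
Insert 568: h=6, slot 6 occupied => index 0.
Insert 99: h=6, slots 6,0 occupied => index 3.
Insert 839: h=2, slot 2 empty => index 2.
Table: [568, _, 839, 99, _, _, 778]

3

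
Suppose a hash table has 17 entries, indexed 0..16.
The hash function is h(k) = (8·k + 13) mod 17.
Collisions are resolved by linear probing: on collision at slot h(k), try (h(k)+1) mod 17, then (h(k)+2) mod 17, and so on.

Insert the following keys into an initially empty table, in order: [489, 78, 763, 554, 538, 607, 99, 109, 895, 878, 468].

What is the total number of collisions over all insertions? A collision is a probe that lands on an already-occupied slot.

8

489: h=15 -> slot 15
78: h=8 -> slot 8
763: h=14 -> slot 14
554: h=8, probe 8,9 -> slot 9
538: h=16 -> slot 16
607: h=7 -> slot 7
99: h=6 -> slot 6
109: h=1 -> slot 1
895: h=16, probe 16,0 -> slot 0
878: h=16, probe 16,0,1,2 -> slot 2
468: h=0, probe 0,1,2,3 -> slot 3
Table: [895, 109, 878, 468, ∅, ∅, 99, 607, 78, 554, ∅, ∅, ∅, ∅, 763, 489, 538]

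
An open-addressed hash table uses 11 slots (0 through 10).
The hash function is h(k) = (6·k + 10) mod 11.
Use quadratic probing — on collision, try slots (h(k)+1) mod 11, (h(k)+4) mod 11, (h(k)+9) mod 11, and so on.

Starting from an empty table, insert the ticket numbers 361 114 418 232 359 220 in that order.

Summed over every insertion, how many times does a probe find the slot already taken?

1

361: h=9 → slot 9
114: h=1 → slot 1
418: h=10 → slot 10
232: h=5 → slot 5
359: h=8 → slot 8
220: h=10, probe 10,0 → slot 0
Table: [220, 114, ∅, ∅, ∅, 232, ∅, ∅, 359, 361, 418]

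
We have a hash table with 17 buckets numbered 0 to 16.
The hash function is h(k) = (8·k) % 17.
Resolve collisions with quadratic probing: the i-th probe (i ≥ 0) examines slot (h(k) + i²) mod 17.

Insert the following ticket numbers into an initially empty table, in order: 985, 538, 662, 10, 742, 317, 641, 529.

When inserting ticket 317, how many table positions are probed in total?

3

985: h=9 => slot 9
538: h=3 => slot 3
662: h=9, probe 9,10 => slot 10
10: h=12 => slot 12
742: h=3, probe 3,4 => slot 4
317: h=3, probe 3,4,7 => slot 7
641: h=11 => slot 11
529: h=16 => slot 16
Table: [∅, ∅, ∅, 538, 742, ∅, ∅, 317, ∅, 985, 662, 641, 10, ∅, ∅, ∅, 529]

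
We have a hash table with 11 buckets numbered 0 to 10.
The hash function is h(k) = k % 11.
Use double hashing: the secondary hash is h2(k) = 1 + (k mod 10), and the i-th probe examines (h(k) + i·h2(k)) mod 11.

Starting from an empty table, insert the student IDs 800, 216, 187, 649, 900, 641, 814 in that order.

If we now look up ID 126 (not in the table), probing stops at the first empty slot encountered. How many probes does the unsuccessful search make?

800 hashes to 8; slot 8 is free -> place at 8.
216 hashes to 7; slot 7 is free -> place at 7.
187 hashes to 0; slot 0 is free -> place at 0.
649 hashes to 0, h2=10; 0 taken -> place at 10.
900 hashes to 9; slot 9 is free -> place at 9.
641 hashes to 3; slot 3 is free -> place at 3.
814 hashes to 0, h2=5; 0 taken -> place at 5.
Table: [187, —, —, 641, —, 814, —, 216, 800, 900, 649]
Lookup 126: h=5, h2=7, probe 5,1 → slot 1 empty, not found.

2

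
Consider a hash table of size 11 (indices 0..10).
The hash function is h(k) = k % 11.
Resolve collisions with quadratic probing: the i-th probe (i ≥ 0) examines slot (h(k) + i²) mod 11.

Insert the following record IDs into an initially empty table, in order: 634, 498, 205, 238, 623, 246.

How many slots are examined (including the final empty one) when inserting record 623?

4

634: h=7 -> slot 7
498: h=3 -> slot 3
205: h=7, probe 7,8 -> slot 8
238: h=7, probe 7,8,0 -> slot 0
623: h=7, probe 7,8,0,5 -> slot 5
246: h=4 -> slot 4
Table: [238, ., ., 498, 246, 623, ., 634, 205, ., .]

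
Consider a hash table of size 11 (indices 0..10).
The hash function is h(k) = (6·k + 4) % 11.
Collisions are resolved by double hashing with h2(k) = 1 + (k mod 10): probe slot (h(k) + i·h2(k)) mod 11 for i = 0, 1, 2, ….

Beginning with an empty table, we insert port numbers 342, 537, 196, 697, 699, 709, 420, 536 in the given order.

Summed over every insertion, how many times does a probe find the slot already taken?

342: h=10 -> slot 10
537: h=3 -> slot 3
196: h=3, h2=7, probe 3,10,6 -> slot 6
697: h=6, h2=8, probe 6,3,0 -> slot 0
699: h=7 -> slot 7
709: h=1 -> slot 1
420: h=5 -> slot 5
536: h=8 -> slot 8
Table: [697, 709, -, 537, -, 420, 196, 699, 536, -, 342]

4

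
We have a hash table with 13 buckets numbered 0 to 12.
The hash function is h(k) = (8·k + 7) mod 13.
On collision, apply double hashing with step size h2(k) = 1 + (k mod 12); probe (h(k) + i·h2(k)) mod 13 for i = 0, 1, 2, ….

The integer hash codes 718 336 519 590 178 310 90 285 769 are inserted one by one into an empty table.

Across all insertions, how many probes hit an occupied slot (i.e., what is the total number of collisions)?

3

Insert 718: h=5, slot 5 empty => index 5.
Insert 336: h=4, slot 4 empty => index 4.
Insert 519: h=12, slot 12 empty => index 12.
Insert 590: h=8, slot 8 empty => index 8.
Insert 178: h=1, slot 1 empty => index 1.
Insert 310: h=4, h2=11, slot 4 occupied => index 2.
Insert 90: h=12, h2=7, slot 12 occupied => index 6.
Insert 285: h=12, h2=10, slot 12 occupied => index 9.
Insert 769: h=10, slot 10 empty => index 10.
Table: [—, 178, 310, —, 336, 718, 90, —, 590, 285, 769, —, 519]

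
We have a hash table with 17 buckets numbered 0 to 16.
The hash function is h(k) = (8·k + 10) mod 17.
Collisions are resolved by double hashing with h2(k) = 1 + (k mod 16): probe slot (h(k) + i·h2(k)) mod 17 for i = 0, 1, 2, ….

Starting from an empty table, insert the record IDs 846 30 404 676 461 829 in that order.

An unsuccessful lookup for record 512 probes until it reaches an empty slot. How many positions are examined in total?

Insert 846: h=12, slot 12 empty → index 12.
Insert 30: h=12, h2=15, slot 12 occupied → index 10.
Insert 404: h=12, h2=5, slot 12 occupied → index 0.
Insert 676: h=12, h2=5, slots 12,0 occupied → index 5.
Insert 461: h=9, slot 9 empty → index 9.
Insert 829: h=12, h2=14, slots 12,9 occupied → index 6.
Table: [404, -, -, -, -, 676, 829, -, -, 461, 30, -, 846, -, -, -, -]
Lookup 512: h=9, h2=1, probe 9,10,11 → slot 11 empty, not found.

3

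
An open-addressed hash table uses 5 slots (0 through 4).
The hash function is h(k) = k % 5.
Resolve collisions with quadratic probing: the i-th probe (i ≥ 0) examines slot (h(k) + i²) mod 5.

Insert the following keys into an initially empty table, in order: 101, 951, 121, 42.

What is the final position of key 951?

2

Insert 101: h=1, slot 1 empty => index 1.
Insert 951: h=1, slot 1 occupied => index 2.
Insert 121: h=1, slots 1,2 occupied => index 0.
Insert 42: h=2, slot 2 occupied => index 3.
Table: [121, 101, 951, 42, -]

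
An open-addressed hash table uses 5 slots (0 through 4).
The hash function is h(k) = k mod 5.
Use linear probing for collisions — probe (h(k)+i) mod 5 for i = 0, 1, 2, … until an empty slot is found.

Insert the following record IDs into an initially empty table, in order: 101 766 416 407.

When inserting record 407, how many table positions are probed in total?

3

101: h=1 -> slot 1
766: h=1, probe 1,2 -> slot 2
416: h=1, probe 1,2,3 -> slot 3
407: h=2, probe 2,3,4 -> slot 4
Table: [∅, 101, 766, 416, 407]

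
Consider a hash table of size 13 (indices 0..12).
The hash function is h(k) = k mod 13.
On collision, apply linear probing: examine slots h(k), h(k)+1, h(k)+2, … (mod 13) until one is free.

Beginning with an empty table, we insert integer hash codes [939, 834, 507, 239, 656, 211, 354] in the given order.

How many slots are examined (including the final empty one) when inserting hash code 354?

939: h=3 → slot 3
834: h=2 → slot 2
507: h=0 → slot 0
239: h=5 → slot 5
656: h=6 → slot 6
211: h=3, probe 3,4 → slot 4
354: h=3, probe 3,4,5,6,7 → slot 7
Table: [507, -, 834, 939, 211, 239, 656, 354, -, -, -, -, -]

5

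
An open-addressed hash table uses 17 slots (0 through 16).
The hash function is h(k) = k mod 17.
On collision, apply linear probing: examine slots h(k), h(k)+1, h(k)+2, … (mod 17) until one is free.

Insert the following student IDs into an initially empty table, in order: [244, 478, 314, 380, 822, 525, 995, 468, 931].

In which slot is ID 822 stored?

9

244: h=6 → slot 6
478: h=2 → slot 2
314: h=8 → slot 8
380: h=6, probe 6,7 → slot 7
822: h=6, probe 6,7,8,9 → slot 9
525: h=15 → slot 15
995: h=9, probe 9,10 → slot 10
468: h=9, probe 9,10,11 → slot 11
931: h=13 → slot 13
Table: [-, -, 478, -, -, -, 244, 380, 314, 822, 995, 468, -, 931, -, 525, -]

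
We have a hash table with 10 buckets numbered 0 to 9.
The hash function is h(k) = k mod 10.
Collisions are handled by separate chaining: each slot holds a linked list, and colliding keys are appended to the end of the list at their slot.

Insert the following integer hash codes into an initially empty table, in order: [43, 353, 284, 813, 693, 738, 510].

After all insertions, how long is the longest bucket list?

43 → bucket 3
353 → bucket 3 (collision)
284 → bucket 4
813 → bucket 3 (collision)
693 → bucket 3 (collision)
738 → bucket 8
510 → bucket 0
Final buckets:
0: 510
1: —
2: —
3: 43 -> 353 -> 813 -> 693
4: 284
5: —
6: —
7: —
8: 738
9: —

4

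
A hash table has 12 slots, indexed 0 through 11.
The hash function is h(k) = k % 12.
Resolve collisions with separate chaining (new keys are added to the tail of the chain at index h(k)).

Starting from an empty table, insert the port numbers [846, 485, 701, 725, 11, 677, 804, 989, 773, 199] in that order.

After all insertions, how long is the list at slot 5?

6

Insert 846: h=6, bucket 6 empty -> new chain.
Insert 485: h=5, bucket 5 empty -> new chain.
Insert 701: h=5, bucket 5 nonempty -> append to chain.
Insert 725: h=5, bucket 5 nonempty -> append to chain.
Insert 11: h=11, bucket 11 empty -> new chain.
Insert 677: h=5, bucket 5 nonempty -> append to chain.
Insert 804: h=0, bucket 0 empty -> new chain.
Insert 989: h=5, bucket 5 nonempty -> append to chain.
Insert 773: h=5, bucket 5 nonempty -> append to chain.
Insert 199: h=7, bucket 7 empty -> new chain.
Final buckets:
0: 804
1: -
2: -
3: -
4: -
5: 485 -> 701 -> 725 -> 677 -> 989 -> 773
6: 846
7: 199
8: -
9: -
10: -
11: 11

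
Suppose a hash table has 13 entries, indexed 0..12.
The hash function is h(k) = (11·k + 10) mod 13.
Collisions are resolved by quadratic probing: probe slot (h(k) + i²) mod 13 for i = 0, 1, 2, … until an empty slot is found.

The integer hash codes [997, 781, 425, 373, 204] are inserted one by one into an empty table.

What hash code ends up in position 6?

425

Insert 997: h=5, slot 5 empty → index 5.
Insert 781: h=8, slot 8 empty → index 8.
Insert 425: h=5, slot 5 occupied → index 6.
Insert 373: h=5, slots 5,6 occupied → index 9.
Insert 204: h=5, slots 5,6,9 occupied → index 1.
Table: [., 204, ., ., ., 997, 425, ., 781, 373, ., ., .]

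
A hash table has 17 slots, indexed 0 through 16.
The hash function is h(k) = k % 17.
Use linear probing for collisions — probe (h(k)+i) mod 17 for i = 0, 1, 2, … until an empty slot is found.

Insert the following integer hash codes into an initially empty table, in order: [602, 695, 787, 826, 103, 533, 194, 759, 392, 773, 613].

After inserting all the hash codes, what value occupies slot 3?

Insert 602: h=7, slot 7 empty => index 7.
Insert 695: h=15, slot 15 empty => index 15.
Insert 787: h=5, slot 5 empty => index 5.
Insert 826: h=10, slot 10 empty => index 10.
Insert 103: h=1, slot 1 empty => index 1.
Insert 533: h=6, slot 6 empty => index 6.
Insert 194: h=7, slot 7 occupied => index 8.
Insert 759: h=11, slot 11 empty => index 11.
Insert 392: h=1, slot 1 occupied => index 2.
Insert 773: h=8, slot 8 occupied => index 9.
Insert 613: h=1, slots 1,2 occupied => index 3.
Table: [-, 103, 392, 613, -, 787, 533, 602, 194, 773, 826, 759, -, -, -, 695, -]

613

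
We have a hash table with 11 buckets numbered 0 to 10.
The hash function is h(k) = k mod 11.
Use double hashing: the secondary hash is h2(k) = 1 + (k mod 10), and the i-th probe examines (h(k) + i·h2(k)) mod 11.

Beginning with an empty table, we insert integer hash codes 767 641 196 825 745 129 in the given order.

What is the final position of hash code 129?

Insert 767: h=8, slot 8 empty → index 8.
Insert 641: h=3, slot 3 empty → index 3.
Insert 196: h=9, slot 9 empty → index 9.
Insert 825: h=0, slot 0 empty → index 0.
Insert 745: h=8, h2=6, slots 8,3,9 occupied → index 4.
Insert 129: h=8, h2=10, slot 8 occupied → index 7.
Table: [825, -, -, 641, 745, -, -, 129, 767, 196, -]

7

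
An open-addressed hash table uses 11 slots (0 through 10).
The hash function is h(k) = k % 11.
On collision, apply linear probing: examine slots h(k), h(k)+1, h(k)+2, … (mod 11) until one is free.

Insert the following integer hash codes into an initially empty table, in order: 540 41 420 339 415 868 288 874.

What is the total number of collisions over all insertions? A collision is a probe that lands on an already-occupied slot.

540 hashes to 1; slot 1 is free → place at 1.
41 hashes to 8; slot 8 is free → place at 8.
420 hashes to 2; slot 2 is free → place at 2.
339 hashes to 9; slot 9 is free → place at 9.
415 hashes to 8; 8,9 taken → place at 10.
868 hashes to 10; 10 taken → place at 0.
288 hashes to 2; 2 taken → place at 3.
874 hashes to 5; slot 5 is free → place at 5.
Table: [868, 540, 420, 288, _, 874, _, _, 41, 339, 415]

4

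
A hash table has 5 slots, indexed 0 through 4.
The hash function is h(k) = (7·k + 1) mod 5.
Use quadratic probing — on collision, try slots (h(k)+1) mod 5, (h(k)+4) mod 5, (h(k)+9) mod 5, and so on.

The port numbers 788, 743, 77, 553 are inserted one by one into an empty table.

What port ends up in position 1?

Insert 788: h=2, slot 2 empty => index 2.
Insert 743: h=2, slot 2 occupied => index 3.
Insert 77: h=0, slot 0 empty => index 0.
Insert 553: h=2, slots 2,3 occupied => index 1.
Table: [77, 553, 788, 743, .]

553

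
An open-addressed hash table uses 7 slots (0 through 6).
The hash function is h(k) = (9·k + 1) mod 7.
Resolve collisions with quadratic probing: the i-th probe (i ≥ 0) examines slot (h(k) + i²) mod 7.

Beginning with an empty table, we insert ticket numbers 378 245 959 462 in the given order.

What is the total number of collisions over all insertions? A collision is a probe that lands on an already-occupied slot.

6

378: h=1 => slot 1
245: h=1, probe 1,2 => slot 2
959: h=1, probe 1,2,5 => slot 5
462: h=1, probe 1,2,5,3 => slot 3
Table: [-, 378, 245, 462, -, 959, -]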